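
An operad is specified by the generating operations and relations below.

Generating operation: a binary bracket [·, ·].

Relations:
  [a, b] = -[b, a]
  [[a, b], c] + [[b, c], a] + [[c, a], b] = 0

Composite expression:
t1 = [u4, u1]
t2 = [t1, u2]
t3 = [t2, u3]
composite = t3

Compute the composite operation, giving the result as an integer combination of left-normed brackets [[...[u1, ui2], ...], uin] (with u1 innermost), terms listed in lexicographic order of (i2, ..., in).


-[[[u1, u4], u2], u3]

Expand each bracket as ab - ba; the u1-initial words give the coefficients.
Composite bracket: [[[u4, u1], u2], u3]
Each bracket splits as ab - ba, giving 8 signed words (2^3 = 8).
The u1-initial words carry the normal form:
  sign of u1u4u2u3 is -1, so it contributes -[[[u1, u4], u2], u3]


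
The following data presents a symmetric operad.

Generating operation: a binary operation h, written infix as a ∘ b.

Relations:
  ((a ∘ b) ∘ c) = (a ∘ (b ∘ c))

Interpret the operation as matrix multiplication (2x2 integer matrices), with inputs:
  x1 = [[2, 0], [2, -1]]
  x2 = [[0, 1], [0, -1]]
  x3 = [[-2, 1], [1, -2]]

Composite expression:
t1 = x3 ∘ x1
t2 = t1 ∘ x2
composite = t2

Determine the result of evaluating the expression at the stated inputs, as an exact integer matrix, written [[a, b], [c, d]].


[[0, -1], [0, -4]]

(x3 ∘ x1) = [[-2, -1], [-2, 2]]
((x3 ∘ x1) ∘ x2) = [[0, -1], [0, -4]]


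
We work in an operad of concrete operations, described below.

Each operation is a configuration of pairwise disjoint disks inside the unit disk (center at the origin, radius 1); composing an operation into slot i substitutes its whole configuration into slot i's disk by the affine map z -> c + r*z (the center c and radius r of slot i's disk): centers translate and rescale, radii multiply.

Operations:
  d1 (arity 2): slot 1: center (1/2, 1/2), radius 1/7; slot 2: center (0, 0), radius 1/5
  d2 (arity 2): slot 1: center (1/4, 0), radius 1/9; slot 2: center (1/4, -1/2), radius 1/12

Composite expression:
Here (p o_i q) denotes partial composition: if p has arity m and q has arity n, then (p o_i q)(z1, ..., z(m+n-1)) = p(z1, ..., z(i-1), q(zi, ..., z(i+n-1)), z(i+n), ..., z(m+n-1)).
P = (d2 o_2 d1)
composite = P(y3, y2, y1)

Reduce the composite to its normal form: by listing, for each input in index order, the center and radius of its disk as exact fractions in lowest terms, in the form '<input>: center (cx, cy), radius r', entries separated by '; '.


y1: center (1/4, -1/2), radius 1/60; y2: center (7/24, -11/24), radius 1/84; y3: center (1/4, 0), radius 1/9


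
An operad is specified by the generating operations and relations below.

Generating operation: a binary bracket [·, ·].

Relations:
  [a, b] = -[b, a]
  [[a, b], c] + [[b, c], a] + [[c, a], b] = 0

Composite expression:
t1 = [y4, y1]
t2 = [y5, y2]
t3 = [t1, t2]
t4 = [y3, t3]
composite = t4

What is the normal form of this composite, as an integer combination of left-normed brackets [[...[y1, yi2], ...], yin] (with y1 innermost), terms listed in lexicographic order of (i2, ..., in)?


-[[[[y1, y4], y2], y5], y3] + [[[[y1, y4], y5], y2], y3]


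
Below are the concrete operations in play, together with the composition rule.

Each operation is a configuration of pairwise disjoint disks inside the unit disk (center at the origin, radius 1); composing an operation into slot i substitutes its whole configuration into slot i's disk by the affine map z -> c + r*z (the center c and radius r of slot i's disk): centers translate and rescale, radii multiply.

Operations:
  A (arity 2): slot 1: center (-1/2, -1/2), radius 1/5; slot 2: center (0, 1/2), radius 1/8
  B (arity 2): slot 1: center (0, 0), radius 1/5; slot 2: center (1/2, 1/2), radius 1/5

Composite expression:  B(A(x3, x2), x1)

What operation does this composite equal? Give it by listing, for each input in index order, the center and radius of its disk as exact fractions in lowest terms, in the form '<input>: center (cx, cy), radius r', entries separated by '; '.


Each x-disk chains the slot maps above it in B; radii multiply.
input x3: composing its 2 substitution steps yields center (-1/10, -1/10), radius 1/25
input x2: composing its 2 substitution steps yields center (0, 1/10), radius 1/40
input x1: composing its 1 substitution step yields center (1/2, 1/2), radius 1/5

x1: center (1/2, 1/2), radius 1/5; x2: center (0, 1/10), radius 1/40; x3: center (-1/10, -1/10), radius 1/25


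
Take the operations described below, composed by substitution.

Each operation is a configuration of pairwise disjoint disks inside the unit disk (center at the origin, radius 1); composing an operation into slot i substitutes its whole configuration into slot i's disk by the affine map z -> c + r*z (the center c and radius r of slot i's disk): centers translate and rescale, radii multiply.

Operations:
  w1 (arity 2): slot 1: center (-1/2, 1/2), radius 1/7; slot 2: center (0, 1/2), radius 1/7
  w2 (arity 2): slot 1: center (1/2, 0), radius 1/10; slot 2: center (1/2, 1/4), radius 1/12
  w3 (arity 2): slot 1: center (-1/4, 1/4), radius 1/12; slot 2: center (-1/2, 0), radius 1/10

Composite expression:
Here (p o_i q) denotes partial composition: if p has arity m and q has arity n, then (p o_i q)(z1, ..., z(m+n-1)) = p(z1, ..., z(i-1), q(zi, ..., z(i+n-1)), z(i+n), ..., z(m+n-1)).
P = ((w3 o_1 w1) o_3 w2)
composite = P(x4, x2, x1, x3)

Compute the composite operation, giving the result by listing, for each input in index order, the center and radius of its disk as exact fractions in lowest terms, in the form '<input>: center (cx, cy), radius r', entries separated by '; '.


x1: center (-9/20, 0), radius 1/100; x2: center (-1/4, 7/24), radius 1/84; x3: center (-9/20, 1/40), radius 1/120; x4: center (-7/24, 7/24), radius 1/84

Nesting under w3 composes maps z -> c + r*z down each x-path.
x4: after 2 affine steps, its disk has center (-7/24, 7/24), radius 1/84
x2: after 2 affine steps, its disk has center (-1/4, 7/24), radius 1/84
x1: after 2 affine steps, its disk has center (-9/20, 0), radius 1/100
x3: after 2 affine steps, its disk has center (-9/20, 1/40), radius 1/120


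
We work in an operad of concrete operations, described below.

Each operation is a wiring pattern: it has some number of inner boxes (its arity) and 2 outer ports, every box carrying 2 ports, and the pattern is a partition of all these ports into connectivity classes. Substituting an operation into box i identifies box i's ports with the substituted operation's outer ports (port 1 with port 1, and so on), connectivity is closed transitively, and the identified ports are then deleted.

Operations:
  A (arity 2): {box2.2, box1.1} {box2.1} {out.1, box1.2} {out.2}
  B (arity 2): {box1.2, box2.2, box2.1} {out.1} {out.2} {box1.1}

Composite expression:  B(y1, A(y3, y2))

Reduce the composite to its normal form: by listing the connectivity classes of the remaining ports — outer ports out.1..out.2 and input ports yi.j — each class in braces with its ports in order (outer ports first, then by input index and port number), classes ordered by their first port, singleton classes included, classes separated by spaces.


{out.1} {out.2} {y1.1} {y1.2, y3.2} {y2.1} {y2.2, y3.1}


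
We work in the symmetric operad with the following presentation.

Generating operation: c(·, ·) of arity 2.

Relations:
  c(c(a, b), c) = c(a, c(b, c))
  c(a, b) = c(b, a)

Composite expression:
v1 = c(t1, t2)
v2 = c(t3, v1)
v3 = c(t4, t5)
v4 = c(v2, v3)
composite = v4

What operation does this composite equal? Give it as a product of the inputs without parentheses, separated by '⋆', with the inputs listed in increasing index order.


t1 ⋆ t2 ⋆ t3 ⋆ t4 ⋆ t5

Key point: c commutes, so take the t-inputs in any fixed order.
c(t1, t2) reduces to t1 ⋆ t2
c(t3, c(t1, t2)) reduces to t3 ⋆ t1 ⋆ t2
c(t4, t5) reduces to t4 ⋆ t5
c(c(t3, c(t1, t2)), c(t4, t5)) reduces to t3 ⋆ t1 ⋆ t2 ⋆ t4 ⋆ t5
rearranged into index order: t1 ⋆ t2 ⋆ t3 ⋆ t4 ⋆ t5


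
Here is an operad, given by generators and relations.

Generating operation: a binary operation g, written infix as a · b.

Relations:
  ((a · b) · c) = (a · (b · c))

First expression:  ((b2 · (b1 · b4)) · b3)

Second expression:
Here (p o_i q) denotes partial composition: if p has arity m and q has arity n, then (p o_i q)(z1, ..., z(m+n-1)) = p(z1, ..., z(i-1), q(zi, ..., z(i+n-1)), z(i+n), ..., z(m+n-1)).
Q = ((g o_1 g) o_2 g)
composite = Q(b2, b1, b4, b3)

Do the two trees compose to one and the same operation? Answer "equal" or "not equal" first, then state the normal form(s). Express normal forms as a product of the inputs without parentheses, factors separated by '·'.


equal: each reduces to b2 · b1 · b4 · b3

The first expression reduces to b2 · b1 · b4 · b3
The second expression reduces to b2 · b1 · b4 · b3
Same normal form: equal.


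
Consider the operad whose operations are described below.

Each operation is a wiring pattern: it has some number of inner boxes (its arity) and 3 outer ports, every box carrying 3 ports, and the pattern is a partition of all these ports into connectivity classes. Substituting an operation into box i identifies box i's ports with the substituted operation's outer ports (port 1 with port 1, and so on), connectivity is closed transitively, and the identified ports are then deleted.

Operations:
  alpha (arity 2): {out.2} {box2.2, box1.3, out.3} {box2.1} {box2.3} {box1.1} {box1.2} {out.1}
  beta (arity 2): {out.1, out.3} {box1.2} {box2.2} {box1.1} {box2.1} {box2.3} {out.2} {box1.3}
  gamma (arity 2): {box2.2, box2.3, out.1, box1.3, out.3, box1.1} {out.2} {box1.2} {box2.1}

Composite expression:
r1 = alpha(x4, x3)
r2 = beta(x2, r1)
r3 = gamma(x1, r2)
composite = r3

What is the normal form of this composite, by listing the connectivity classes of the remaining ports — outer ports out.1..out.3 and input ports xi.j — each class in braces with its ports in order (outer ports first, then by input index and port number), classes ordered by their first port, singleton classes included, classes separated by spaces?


Treat the ports identified at gamma as solder joints: merge, then drop.
after alpha, the pattern on (x4, x3) reads {out.1} {out.2} {out.3, x3.2, x4.3} {x3.1} {x3.3} {x4.1} {x4.2} (out.j = its outer ports)
after beta, the pattern on (x2, x4, x3) reads {out.1, out.3} {out.2} {x2.1} {x2.2} {x2.3} {x3.1} {x3.2, x4.3} {x3.3} {x4.1} {x4.2} (out.j = its outer ports)
after gamma, the pattern on (x1, x2, x4, x3) reads {out.1, out.3, x1.1, x1.3} {out.2} {x1.2} {x2.1} {x2.2} {x2.3} {x3.1} {x3.2, x4.3} {x3.3} {x4.1} {x4.2} (out.j = its outer ports)

{out.1, out.3, x1.1, x1.3} {out.2} {x1.2} {x2.1} {x2.2} {x2.3} {x3.1} {x3.2, x4.3} {x3.3} {x4.1} {x4.2}


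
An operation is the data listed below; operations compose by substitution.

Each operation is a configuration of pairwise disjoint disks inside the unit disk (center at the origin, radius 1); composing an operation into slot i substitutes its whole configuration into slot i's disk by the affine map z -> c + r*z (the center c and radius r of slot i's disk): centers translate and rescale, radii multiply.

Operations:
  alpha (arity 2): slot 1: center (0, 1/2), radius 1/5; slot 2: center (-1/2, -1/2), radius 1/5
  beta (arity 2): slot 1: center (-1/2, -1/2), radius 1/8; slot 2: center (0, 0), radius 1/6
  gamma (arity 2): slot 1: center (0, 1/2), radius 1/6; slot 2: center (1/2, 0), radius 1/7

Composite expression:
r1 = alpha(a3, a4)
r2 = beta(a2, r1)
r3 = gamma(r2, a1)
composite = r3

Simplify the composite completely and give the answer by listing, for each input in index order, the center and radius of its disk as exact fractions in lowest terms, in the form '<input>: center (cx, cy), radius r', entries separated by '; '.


a1: center (1/2, 0), radius 1/7; a2: center (-1/12, 5/12), radius 1/48; a3: center (0, 37/72), radius 1/180; a4: center (-1/72, 35/72), radius 1/180

Follow each a-input down from gamma: c' goes to c + r*c', radius to r*r'.
input a2: applying the 2 nested substitutions gives center (-1/12, 5/12), radius 1/48
input a3: applying the 3 nested substitutions gives center (0, 37/72), radius 1/180
input a4: applying the 3 nested substitutions gives center (-1/72, 35/72), radius 1/180
input a1: applying the 1 nested substitution gives center (1/2, 0), radius 1/7


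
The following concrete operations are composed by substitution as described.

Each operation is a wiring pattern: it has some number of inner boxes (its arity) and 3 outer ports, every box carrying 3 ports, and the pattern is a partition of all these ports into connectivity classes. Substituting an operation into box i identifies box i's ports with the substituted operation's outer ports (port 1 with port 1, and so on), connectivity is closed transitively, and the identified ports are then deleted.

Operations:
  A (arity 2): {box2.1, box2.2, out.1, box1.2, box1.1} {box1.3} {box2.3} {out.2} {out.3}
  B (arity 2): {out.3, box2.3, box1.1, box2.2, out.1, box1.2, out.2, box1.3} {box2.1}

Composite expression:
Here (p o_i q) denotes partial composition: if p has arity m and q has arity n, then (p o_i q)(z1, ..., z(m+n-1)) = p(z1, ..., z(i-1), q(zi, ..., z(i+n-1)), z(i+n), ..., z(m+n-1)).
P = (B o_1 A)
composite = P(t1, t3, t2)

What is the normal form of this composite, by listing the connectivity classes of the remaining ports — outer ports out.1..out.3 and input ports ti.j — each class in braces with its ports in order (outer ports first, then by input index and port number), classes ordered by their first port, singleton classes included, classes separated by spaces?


{out.1, out.2, out.3, t1.1, t1.2, t2.2, t2.3, t3.1, t3.2} {t1.3} {t2.1} {t3.3}

Connectivity passes through glued B-boundaries; trace each wire chain.
after A, the pattern on (t1, t3) reads {out.1, t1.1, t1.2, t3.1, t3.2} {out.2} {out.3} {t1.3} {t3.3} (out.j = its outer ports)
after B, the pattern on (t1, t3, t2) reads {out.1, out.2, out.3, t1.1, t1.2, t2.2, t2.3, t3.1, t3.2} {t1.3} {t2.1} {t3.3} (out.j = its outer ports)


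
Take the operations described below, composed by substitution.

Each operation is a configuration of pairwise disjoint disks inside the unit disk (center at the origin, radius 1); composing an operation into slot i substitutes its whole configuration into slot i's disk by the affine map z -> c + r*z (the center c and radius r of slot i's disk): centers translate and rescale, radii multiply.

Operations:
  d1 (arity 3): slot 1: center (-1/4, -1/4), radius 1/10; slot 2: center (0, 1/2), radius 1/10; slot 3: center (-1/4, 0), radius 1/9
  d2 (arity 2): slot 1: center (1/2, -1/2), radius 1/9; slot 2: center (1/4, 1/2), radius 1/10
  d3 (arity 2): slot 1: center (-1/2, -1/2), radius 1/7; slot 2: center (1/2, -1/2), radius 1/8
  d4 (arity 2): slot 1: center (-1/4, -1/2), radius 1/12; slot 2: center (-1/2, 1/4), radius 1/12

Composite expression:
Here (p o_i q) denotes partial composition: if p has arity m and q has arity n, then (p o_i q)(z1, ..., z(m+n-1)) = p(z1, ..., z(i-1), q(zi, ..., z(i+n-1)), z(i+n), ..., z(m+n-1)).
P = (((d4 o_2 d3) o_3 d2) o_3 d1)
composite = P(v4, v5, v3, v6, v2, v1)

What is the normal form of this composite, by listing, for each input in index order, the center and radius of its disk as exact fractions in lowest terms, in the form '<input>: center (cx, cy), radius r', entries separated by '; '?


v1: center (-175/384, 41/192), radius 1/960; v2: center (-1567/3456, 13/64), radius 1/7776; v3: center (-1567/3456, 701/3456), radius 1/8640; v4: center (-1/4, -1/2), radius 1/12; v5: center (-13/24, 5/24), radius 1/84; v6: center (-29/64, 11/54), radius 1/8640


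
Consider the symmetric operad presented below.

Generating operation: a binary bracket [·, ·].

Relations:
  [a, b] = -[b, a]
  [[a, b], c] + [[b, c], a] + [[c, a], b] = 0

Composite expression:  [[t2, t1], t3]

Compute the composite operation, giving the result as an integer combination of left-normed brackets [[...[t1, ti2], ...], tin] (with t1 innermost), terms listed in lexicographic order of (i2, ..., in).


Skip Jacobi rewriting: expand, keep t1-initial words, read off terms.
Composite bracket: [[t2, t1], t3]
The bracket unfolds into 4 signed words via [a, b] = ab - ba (2^2 = 4).
The t1-initial words carry the normal form:
  word t1t2t3 has sign -1, contributing -[[t1, t2], t3]

-[[t1, t2], t3]


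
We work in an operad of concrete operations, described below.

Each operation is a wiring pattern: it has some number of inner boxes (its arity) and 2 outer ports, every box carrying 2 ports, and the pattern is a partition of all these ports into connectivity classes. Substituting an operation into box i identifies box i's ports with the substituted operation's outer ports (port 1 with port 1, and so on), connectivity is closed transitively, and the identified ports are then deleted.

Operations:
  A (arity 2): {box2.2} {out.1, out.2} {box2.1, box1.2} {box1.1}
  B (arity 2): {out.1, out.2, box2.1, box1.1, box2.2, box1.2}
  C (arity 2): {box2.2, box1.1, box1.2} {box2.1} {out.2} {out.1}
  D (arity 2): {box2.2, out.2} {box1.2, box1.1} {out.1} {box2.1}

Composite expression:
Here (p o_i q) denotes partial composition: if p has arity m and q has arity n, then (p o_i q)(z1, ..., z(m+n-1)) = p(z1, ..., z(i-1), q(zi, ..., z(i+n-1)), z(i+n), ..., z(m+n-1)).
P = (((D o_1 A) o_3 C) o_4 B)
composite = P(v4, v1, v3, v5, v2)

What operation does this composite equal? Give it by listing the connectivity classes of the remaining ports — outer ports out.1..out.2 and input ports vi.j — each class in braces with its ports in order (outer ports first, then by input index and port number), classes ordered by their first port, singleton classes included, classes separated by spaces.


{out.1} {out.2} {v1.1, v4.2} {v1.2} {v2.1, v2.2, v3.1, v3.2, v5.1, v5.2} {v4.1}

Treat the ports identified at D as solder joints: merge, then drop.
A over (v4, v1) gives {out.1, out.2} {v1.1, v4.2} {v1.2} {v4.1}, out.j being that stage's outer ports
B over (v5, v2) gives {out.1, out.2, v2.1, v2.2, v5.1, v5.2}, out.j being that stage's outer ports
C over (v3, v5, v2) gives {out.1} {out.2} {v2.1, v2.2, v3.1, v3.2, v5.1, v5.2}, out.j being that stage's outer ports
D over (v4, v1, v3, v5, v2) gives {out.1} {out.2} {v1.1, v4.2} {v1.2} {v2.1, v2.2, v3.1, v3.2, v5.1, v5.2} {v4.1}, out.j being that stage's outer ports


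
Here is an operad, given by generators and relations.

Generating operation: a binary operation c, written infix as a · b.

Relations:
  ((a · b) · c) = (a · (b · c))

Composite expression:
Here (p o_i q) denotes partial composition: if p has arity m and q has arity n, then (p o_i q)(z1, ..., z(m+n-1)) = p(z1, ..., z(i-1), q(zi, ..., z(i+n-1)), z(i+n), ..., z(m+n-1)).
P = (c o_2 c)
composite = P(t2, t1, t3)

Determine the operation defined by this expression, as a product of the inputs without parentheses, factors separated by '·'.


t2 · t1 · t3

Every regrouping of c is equal, so read the t-inputs in written order.
(t1 · t3) collapses to t1 · t3
(t2 · (t1 · t3)) collapses to t2 · t1 · t3


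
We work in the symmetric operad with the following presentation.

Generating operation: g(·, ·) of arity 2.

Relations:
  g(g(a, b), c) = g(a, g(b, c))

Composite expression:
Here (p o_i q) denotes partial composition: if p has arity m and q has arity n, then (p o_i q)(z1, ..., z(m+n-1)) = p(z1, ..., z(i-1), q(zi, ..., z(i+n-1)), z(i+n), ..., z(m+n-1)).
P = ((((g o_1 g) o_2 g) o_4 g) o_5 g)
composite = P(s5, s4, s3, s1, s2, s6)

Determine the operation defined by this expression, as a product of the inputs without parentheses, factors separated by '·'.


s5 · s4 · s3 · s1 · s2 · s6

Key point: g is associative — brackets drop, the s-order remains.
g(s4, s3) flattens to s4 · s3
g(s5, g(s4, s3)) flattens to s5 · s4 · s3
g(s2, s6) flattens to s2 · s6
g(s1, g(s2, s6)) flattens to s1 · s2 · s6
g(g(s5, g(s4, s3)), g(s1, g(s2, s6))) flattens to s5 · s4 · s3 · s1 · s2 · s6


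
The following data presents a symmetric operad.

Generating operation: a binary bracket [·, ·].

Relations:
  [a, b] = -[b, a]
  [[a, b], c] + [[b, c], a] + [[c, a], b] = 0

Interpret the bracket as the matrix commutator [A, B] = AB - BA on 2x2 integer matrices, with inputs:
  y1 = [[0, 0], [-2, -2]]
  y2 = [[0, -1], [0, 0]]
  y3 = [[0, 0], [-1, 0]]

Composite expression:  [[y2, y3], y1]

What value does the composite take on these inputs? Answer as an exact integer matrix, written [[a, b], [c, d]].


[y2, y3] = [[1, 0], [0, -1]]
[[y2, y3], y1] = [[0, 0], [4, 0]]

[[0, 0], [4, 0]]


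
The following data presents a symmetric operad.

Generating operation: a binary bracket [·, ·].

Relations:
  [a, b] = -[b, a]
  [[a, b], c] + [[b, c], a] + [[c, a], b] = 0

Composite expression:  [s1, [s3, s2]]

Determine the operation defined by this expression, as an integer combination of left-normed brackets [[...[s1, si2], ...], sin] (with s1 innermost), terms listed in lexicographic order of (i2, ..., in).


-[[s1, s2], s3] + [[s1, s3], s2]

Left-normed coefficients sit on the s1-initial expansion words.
Composite bracket: [s1, [s3, s2]]
The bracket unfolds into 4 signed words via [a, b] = ab - ba (2^2 = 4).
Collect the words opening with s1:
  s1s2s3 (sign -1) contributes -[[s1, s2], s3]
  s1s3s2 (sign +1) contributes +[[s1, s3], s2]


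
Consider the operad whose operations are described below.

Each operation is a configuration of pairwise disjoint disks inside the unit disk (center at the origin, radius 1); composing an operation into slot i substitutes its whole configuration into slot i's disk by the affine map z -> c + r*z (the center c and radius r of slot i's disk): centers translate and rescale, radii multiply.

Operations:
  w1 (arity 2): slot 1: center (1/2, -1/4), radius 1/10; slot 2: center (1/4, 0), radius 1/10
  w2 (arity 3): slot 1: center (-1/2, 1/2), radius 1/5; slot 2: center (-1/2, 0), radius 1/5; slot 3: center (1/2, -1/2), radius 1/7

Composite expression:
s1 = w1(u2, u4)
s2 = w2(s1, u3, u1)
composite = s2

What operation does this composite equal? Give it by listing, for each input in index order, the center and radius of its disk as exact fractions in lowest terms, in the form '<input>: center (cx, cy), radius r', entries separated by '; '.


u1: center (1/2, -1/2), radius 1/7; u2: center (-2/5, 9/20), radius 1/50; u3: center (-1/2, 0), radius 1/5; u4: center (-9/20, 1/2), radius 1/50

Affine substitution under w2: radii multiply and u-centers shift.
input u2: composing its 2 substitution steps yields center (-2/5, 9/20), radius 1/50
input u4: composing its 2 substitution steps yields center (-9/20, 1/2), radius 1/50
input u3: composing its 1 substitution step yields center (-1/2, 0), radius 1/5
input u1: composing its 1 substitution step yields center (1/2, -1/2), radius 1/7


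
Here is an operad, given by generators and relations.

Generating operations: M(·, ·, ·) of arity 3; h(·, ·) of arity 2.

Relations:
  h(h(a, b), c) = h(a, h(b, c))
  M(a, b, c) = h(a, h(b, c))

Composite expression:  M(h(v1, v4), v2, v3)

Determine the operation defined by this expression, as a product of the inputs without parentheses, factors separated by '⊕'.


v1 ⊕ v4 ⊕ v2 ⊕ v3

Every regrouping of M is equal, so read the v-inputs in written order.
h(v1, v4) unparenthesizes to v1 ⊕ v4
M(h(v1, v4), v2, v3) unparenthesizes to v1 ⊕ v4 ⊕ v2 ⊕ v3


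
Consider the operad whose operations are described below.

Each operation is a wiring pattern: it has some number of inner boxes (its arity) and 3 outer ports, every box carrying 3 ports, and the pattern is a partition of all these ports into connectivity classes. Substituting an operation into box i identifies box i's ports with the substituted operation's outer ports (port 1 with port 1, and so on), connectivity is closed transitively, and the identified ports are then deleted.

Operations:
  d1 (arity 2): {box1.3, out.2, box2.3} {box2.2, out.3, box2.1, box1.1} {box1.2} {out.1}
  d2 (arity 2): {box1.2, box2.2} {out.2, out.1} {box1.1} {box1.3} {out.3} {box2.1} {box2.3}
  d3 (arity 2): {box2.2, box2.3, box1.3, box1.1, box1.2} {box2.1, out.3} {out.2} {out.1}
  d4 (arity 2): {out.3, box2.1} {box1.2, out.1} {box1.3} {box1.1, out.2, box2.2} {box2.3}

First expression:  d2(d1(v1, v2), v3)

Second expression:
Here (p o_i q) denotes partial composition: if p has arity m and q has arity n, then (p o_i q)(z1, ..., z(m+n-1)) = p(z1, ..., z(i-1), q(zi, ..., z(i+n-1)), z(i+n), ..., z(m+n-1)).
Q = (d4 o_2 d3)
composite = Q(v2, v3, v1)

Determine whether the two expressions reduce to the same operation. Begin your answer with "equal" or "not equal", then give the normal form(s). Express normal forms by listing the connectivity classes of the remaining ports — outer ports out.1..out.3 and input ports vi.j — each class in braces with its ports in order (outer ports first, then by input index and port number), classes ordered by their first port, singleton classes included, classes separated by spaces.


Reducing the first expression gives {out.1, out.2} {out.3} {v1.1, v2.1, v2.2} {v1.2} {v1.3, v2.3, v3.2} {v3.1} {v3.3}
Reducing the second expression gives {out.1, v2.2} {out.2, v2.1} {out.3} {v1.1} {v1.2, v1.3, v3.1, v3.2, v3.3} {v2.3}
The forms do not match — not equal.

not equal; first: {out.1, out.2} {out.3} {v1.1, v2.1, v2.2} {v1.2} {v1.3, v2.3, v3.2} {v3.1} {v3.3}; second: {out.1, v2.2} {out.2, v2.1} {out.3} {v1.1} {v1.2, v1.3, v3.1, v3.2, v3.3} {v2.3}


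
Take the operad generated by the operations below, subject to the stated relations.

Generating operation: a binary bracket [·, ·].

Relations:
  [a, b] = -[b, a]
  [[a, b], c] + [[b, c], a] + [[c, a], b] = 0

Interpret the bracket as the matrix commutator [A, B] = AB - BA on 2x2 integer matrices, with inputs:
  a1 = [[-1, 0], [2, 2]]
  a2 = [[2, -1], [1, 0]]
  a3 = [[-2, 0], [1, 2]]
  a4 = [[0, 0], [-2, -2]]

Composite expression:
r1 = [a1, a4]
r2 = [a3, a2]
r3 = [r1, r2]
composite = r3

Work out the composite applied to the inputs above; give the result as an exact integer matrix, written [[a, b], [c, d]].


[[8, 0], [-4, -8]]

[a1, a4] = [[0, 0], [-2, 0]]
[a3, a2] = [[1, 4], [6, -1]]
[[a1, a4], [a3, a2]] = [[8, 0], [-4, -8]]


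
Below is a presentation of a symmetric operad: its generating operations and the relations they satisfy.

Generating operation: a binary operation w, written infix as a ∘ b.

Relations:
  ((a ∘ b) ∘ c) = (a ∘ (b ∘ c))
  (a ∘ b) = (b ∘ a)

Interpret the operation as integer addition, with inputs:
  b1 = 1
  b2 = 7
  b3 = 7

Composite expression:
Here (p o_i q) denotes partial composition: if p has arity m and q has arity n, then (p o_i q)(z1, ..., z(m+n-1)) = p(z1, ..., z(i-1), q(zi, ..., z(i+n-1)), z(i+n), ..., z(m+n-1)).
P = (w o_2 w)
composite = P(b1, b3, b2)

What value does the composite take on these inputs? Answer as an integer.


15

(b3 ∘ b2) = 14
(b1 ∘ (b3 ∘ b2)) = 15


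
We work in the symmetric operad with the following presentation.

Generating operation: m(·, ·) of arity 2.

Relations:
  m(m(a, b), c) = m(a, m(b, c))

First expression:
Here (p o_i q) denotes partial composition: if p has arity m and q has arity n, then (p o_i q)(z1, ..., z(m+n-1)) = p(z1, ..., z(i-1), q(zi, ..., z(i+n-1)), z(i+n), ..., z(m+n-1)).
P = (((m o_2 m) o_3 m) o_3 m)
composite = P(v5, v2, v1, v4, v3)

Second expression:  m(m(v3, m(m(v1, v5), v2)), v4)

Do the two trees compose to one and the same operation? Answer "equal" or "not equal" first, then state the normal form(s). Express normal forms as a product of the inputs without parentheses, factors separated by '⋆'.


not equal: they reduce to v5 ⋆ v2 ⋆ v1 ⋆ v4 ⋆ v3 and v3 ⋆ v1 ⋆ v5 ⋆ v2 ⋆ v4

In normal form, the first expression is v5 ⋆ v2 ⋆ v1 ⋆ v4 ⋆ v3
In normal form, the second expression is v3 ⋆ v1 ⋆ v5 ⋆ v2 ⋆ v4
No match — not equal.


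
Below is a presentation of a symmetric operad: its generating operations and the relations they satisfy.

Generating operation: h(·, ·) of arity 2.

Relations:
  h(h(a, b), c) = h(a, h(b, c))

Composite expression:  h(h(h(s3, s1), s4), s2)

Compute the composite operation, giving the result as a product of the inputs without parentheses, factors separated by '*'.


s3 * s1 * s4 * s2

All parenthesizations of h agree; list the s-inputs left to right.
h(s3, s1) collapses to s3 * s1
h(h(s3, s1), s4) collapses to s3 * s1 * s4
h(h(h(s3, s1), s4), s2) collapses to s3 * s1 * s4 * s2


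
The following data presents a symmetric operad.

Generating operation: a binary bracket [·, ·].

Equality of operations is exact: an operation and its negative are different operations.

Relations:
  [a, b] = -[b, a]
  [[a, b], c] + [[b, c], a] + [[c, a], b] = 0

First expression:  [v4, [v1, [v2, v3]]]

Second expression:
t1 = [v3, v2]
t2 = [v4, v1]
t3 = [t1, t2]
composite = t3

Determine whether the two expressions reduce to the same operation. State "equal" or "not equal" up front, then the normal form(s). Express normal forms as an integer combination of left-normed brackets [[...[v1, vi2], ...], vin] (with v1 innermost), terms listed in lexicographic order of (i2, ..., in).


The first expression, normalized: -[[[v1, v2], v3], v4] + [[[v1, v3], v2], v4]
The second expression, normalized: -[[[v1, v4], v2], v3] + [[[v1, v4], v3], v2]
No match — not equal.

not equal: they reduce to -[[[v1, v2], v3], v4] + [[[v1, v3], v2], v4] and -[[[v1, v4], v2], v3] + [[[v1, v4], v3], v2]


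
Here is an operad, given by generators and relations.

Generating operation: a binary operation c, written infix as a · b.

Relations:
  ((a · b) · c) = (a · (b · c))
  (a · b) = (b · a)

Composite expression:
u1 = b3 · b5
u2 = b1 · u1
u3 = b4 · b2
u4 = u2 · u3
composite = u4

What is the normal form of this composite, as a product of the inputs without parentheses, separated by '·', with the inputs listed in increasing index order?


b1 · b2 · b3 · b4 · b5


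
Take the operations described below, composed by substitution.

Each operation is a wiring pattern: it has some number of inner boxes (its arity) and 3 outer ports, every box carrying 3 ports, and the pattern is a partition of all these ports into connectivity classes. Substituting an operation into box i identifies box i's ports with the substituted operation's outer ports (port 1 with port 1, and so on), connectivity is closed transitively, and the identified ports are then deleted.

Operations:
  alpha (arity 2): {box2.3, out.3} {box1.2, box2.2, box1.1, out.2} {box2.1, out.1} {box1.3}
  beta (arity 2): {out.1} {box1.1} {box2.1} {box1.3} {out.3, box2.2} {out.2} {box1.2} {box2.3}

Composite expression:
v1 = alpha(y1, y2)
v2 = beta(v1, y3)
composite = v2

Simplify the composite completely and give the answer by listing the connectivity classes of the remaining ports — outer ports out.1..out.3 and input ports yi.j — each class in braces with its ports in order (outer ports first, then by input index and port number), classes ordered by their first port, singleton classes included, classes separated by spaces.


Treat the ports identified at beta as solder joints: merge, then drop.
stage alpha: inputs (y1, y2), connectivity {out.1, y2.1} {out.2, y1.1, y1.2, y2.2} {out.3, y2.3} {y1.3}, out.j its boundary
stage beta: inputs (y1, y2, y3), connectivity {out.1} {out.2} {out.3, y3.2} {y1.1, y1.2, y2.2} {y1.3} {y2.1} {y2.3} {y3.1} {y3.3}, out.j its boundary

{out.1} {out.2} {out.3, y3.2} {y1.1, y1.2, y2.2} {y1.3} {y2.1} {y2.3} {y3.1} {y3.3}


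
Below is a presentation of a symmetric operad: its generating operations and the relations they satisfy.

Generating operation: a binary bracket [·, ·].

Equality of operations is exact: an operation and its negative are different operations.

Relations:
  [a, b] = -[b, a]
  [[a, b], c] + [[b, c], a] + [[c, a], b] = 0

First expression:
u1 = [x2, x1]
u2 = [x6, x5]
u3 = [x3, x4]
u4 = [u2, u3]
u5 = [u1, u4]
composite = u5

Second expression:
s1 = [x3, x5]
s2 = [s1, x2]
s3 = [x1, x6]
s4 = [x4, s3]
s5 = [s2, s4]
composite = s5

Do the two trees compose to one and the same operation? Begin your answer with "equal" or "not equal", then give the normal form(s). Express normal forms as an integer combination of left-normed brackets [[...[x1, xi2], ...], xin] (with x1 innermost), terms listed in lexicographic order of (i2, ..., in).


In normal form, the first expression is -[[[[[x1, x2], x3], x4], x5], x6] + [[[[[x1, x2], x3], x4], x6], x5] + [[[[[x1, x2], x4], x3], x5], x6] - [[[[[x1, x2], x4], x3], x6], x5] + [[[[[x1, x2], x5], x6], x3], x4] - [[[[[x1, x2], x5], x6], x4], x3] - [[[[[x1, x2], x6], x5], x3], x4] + [[[[[x1, x2], x6], x5], x4], x3]
In normal form, the second expression is -[[[[[x1, x6], x4], x2], x3], x5] + [[[[[x1, x6], x4], x2], x5], x3] + [[[[[x1, x6], x4], x3], x5], x2] - [[[[[x1, x6], x4], x5], x3], x2]
No match — not equal.

not equal; the first gives -[[[[[x1, x2], x3], x4], x5], x6] + [[[[[x1, x2], x3], x4], x6], x5] + [[[[[x1, x2], x4], x3], x5], x6] - [[[[[x1, x2], x4], x3], x6], x5] + [[[[[x1, x2], x5], x6], x3], x4] - [[[[[x1, x2], x5], x6], x4], x3] - [[[[[x1, x2], x6], x5], x3], x4] + [[[[[x1, x2], x6], x5], x4], x3] and the second -[[[[[x1, x6], x4], x2], x3], x5] + [[[[[x1, x6], x4], x2], x5], x3] + [[[[[x1, x6], x4], x3], x5], x2] - [[[[[x1, x6], x4], x5], x3], x2]


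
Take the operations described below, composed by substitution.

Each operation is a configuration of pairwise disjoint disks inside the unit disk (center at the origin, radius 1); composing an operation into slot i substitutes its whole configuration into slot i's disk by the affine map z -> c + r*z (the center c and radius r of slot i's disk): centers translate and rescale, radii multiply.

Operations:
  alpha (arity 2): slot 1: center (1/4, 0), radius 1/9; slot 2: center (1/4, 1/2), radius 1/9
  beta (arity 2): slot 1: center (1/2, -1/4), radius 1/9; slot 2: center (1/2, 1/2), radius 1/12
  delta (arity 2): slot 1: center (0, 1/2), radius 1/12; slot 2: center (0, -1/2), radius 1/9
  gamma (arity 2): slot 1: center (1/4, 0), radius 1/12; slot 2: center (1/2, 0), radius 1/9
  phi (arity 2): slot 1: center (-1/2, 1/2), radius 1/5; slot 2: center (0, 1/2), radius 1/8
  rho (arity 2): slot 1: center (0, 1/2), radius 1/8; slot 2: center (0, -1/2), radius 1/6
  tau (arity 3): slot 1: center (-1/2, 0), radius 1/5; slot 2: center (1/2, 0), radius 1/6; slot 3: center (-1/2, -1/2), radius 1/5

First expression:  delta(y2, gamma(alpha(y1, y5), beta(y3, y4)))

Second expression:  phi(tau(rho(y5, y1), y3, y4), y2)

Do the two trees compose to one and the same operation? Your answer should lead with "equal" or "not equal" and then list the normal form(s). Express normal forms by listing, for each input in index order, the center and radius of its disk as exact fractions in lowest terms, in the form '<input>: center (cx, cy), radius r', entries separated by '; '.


Normal form of the first expression: y1: center (13/432, -1/2), radius 1/972; y2: center (0, 1/2), radius 1/12; y3: center (5/81, -163/324), radius 1/729; y4: center (5/81, -40/81), radius 1/972; y5: center (13/432, -107/216), radius 1/972
Normal form of the second expression: y1: center (-3/5, 12/25), radius 1/150; y2: center (0, 1/2), radius 1/8; y3: center (-2/5, 1/2), radius 1/30; y4: center (-3/5, 2/5), radius 1/25; y5: center (-3/5, 13/25), radius 1/200
The forms do not match — not equal.

not equal; first: y1: center (13/432, -1/2), radius 1/972; y2: center (0, 1/2), radius 1/12; y3: center (5/81, -163/324), radius 1/729; y4: center (5/81, -40/81), radius 1/972; y5: center (13/432, -107/216), radius 1/972; second: y1: center (-3/5, 12/25), radius 1/150; y2: center (0, 1/2), radius 1/8; y3: center (-2/5, 1/2), radius 1/30; y4: center (-3/5, 2/5), radius 1/25; y5: center (-3/5, 13/25), radius 1/200


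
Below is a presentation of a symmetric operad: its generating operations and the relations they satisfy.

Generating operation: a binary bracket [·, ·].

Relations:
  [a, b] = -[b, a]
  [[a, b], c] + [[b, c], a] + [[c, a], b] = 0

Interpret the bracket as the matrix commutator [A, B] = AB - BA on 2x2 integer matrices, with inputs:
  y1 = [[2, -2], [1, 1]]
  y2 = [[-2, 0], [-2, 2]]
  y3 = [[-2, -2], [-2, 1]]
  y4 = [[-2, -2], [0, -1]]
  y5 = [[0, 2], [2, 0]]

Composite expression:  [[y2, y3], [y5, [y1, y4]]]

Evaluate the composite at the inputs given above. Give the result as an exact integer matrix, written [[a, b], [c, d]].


[[48, -32], [40, -48]]

[y2, y3] = [[-4, 8], [-2, 4]]
[y1, y4] = [[2, -4], [-1, -2]]
[y5, [y1, y4]] = [[6, -8], [8, -6]]
[[y2, y3], [y5, [y1, y4]]] = [[48, -32], [40, -48]]


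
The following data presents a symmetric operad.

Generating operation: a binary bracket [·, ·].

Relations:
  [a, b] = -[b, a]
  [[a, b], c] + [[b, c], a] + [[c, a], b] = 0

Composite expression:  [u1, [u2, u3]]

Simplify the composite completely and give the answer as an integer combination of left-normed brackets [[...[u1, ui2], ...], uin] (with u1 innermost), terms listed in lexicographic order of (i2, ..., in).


Expand each bracket as ab - ba; the u1-initial words give the coefficients.
Composite bracket: [u1, [u2, u3]]
The bracket unfolds into 4 signed words via [a, b] = ab - ba (2^2 = 4).
Coefficients come from the u1-initial words:
  from u1u2u3, sign +1: term +[[u1, u2], u3]
  from u1u3u2, sign -1: term -[[u1, u3], u2]

[[u1, u2], u3] - [[u1, u3], u2]


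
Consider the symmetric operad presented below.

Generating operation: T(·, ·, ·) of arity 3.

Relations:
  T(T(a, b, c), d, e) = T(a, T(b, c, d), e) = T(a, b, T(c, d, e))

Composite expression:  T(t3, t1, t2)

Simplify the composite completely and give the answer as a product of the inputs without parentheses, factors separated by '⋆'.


Associativity of T dissolves the nesting; only the t-input order survives.
T(t3, t1, t2) reduces to t3 ⋆ t1 ⋆ t2

t3 ⋆ t1 ⋆ t2


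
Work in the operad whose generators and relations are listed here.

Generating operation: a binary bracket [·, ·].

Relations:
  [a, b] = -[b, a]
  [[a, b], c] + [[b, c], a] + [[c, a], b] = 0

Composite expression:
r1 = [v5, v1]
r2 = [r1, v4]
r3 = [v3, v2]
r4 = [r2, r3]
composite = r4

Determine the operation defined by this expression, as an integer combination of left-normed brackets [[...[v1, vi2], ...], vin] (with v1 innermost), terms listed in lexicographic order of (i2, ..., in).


[[[[v1, v5], v4], v2], v3] - [[[[v1, v5], v4], v3], v2]

Skip Jacobi rewriting: expand, keep v1-initial words, read off terms.
Composite bracket: [[[v5, v1], v4], [v3, v2]]
Each bracket splits as ab - ba, giving 16 signed words (2^4 = 16).
Coefficients come from the v1-initial words:
  v1v5v4v2v3 (sign +1) contributes +[[[[v1, v5], v4], v2], v3]
  v1v5v4v3v2 (sign -1) contributes -[[[[v1, v5], v4], v3], v2]


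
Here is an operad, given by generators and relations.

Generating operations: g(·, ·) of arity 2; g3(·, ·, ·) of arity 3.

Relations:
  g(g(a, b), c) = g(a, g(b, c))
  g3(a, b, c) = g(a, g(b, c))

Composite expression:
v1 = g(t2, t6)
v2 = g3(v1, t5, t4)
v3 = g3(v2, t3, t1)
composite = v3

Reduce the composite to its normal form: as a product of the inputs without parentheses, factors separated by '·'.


t2 · t6 · t5 · t4 · t3 · t1

Under associativity of g3, the answer is the t's in reading order.
g(t2, t6) unparenthesizes to t2 · t6
g3(g(t2, t6), t5, t4) unparenthesizes to t2 · t6 · t5 · t4
g3(g3(g(t2, t6), t5, t4), t3, t1) unparenthesizes to t2 · t6 · t5 · t4 · t3 · t1


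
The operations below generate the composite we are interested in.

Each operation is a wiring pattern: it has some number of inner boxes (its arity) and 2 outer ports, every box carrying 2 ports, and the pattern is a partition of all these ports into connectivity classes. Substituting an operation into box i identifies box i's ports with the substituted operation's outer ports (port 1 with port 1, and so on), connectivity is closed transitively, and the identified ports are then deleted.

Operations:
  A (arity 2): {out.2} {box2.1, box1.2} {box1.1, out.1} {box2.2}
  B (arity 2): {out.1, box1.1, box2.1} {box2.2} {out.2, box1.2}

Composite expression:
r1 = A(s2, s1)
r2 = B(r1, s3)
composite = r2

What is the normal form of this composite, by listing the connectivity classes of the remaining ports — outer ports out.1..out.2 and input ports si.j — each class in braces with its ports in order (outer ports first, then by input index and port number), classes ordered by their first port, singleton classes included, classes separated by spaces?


{out.1, s2.1, s3.1} {out.2} {s1.1, s2.2} {s1.2} {s3.2}

Two ports join when wires chain via B-identified ports.
composing A on (s2, s1), with out.j its own outer ports: {out.1, s2.1} {out.2} {s1.1, s2.2} {s1.2}
composing B on (s2, s1, s3), with out.j its own outer ports: {out.1, s2.1, s3.1} {out.2} {s1.1, s2.2} {s1.2} {s3.2}
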